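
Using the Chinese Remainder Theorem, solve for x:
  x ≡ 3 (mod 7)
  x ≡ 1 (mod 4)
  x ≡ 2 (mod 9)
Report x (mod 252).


Moduli 7, 4, 9 are pairwise coprime; by CRT there is a unique solution modulo M = 7 · 4 · 9 = 252.
Solve pairwise, accumulating the modulus:
  Start with x ≡ 3 (mod 7).
  Combine with x ≡ 1 (mod 4): since gcd(7, 4) = 1, we get a unique residue mod 28.
    Write x = 3 + 7·t and substitute into x ≡ 1 (mod 4): 7·t ≡ 1 − 3 = -2 (mod 4).
    Reduce coefficients mod 4: 3·t ≡ 2 (mod 4).
    The inverse of 3 mod 4 is 3 (since 3·3 = 9 = 2·4 + 1), so t ≡ 3·2 = 6 ≡ 2 (mod 4).
    Then x = 3 + 7·2 = 17, valid modulo lcm(7, 4) = 28: x ≡ 17 (mod 28).
  Combine with x ≡ 2 (mod 9): since gcd(28, 9) = 1, we get a unique residue mod 252.
    Write x = 17 + 28·t and substitute into x ≡ 2 (mod 9): 28·t ≡ 2 − 17 = -15 (mod 9).
    Reduce coefficients mod 9: 1·t ≡ 3 (mod 9).
    So t ≡ 3 (mod 9).
    Then x = 17 + 28·3 = 101, valid modulo lcm(28, 9) = 252: x ≡ 101 (mod 252).
Verify: 101 mod 7 = 3 ✓, 101 mod 4 = 1 ✓, 101 mod 9 = 2 ✓.

x ≡ 101 (mod 252).


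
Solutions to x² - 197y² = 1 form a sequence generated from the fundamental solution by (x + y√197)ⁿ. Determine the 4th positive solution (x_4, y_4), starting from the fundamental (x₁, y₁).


Step 1: Find the fundamental solution (x₁, y₁) of x² - 197y² = 1.
  Expand √197 as a continued fraction. a₀ = ⌊√197⌋ = 14; iterate m_{k+1} = d_k·a_k − m_k, d_{k+1} = (197 − m_{k+1}²)/d_k, a_{k+1} = ⌊(a₀ + m_{k+1})/d_{k+1}⌋ (starting m₀ = 0, d₀ = 1), with convergents p_k = a_k·p_{k-1} + p_{k-2}, q_k = a_k·q_{k-1} + q_{k-2} (p₋₁ = 1, q₋₁ = 0):
  k = 0: a₀ = 14; p₀/q₀ = 14/1; p₀² − 197·q₀² = 196 − 197 = -1.
  k = 1: m = 14, d = 1, a = ⌊(14 + 14)/1⌋ = 28; p/q = (28·14 + 1)/(28·1 + 0) = 393/28; p² − 197·q² = 154449 − 154448 = 1.
  The first convergent with p² − 197·q² = 1 gives the fundamental solution (x₁, y₁) = (393, 28).
Step 2: Apply the recurrence (x_{n+1}, y_{n+1}) = (x₁x_n + 197y₁y_n, x₁y_n + y₁x_n) repeatedly.
  From (x_1, y_1) = (393, 28): x_2 = 393·393 + 197·28·28 = 308897; y_2 = 393·28 + 28·393 = 22008.
  From (x_2, y_2) = (308897, 22008): x_3 = 393·308897 + 197·28·22008 = 242792649; y_3 = 393·22008 + 28·308897 = 17298260.
  From (x_3, y_3) = (242792649, 17298260): x_4 = 393·242792649 + 197·28·17298260 = 190834713217; y_4 = 393·17298260 + 28·242792649 = 13596410352.
Step 3: Verify x_4² - 197·y_4² = 36417887768614634489089 - 36417887768614634489088 = 1 (should be 1). ✓

(x_1, y_1) = (393, 28); (x_4, y_4) = (190834713217, 13596410352).


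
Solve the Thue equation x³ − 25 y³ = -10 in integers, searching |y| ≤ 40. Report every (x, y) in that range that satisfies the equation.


The equation is x³ - 25y³ = -10. For fixed y, x³ = 25·y³ − 10, so a solution requires the RHS to be a perfect cube.
Strategy: iterate y from -40 to 40, compute RHS = 25·y³ − 10, and check whether it is a (positive or negative) perfect cube.
Check small values of y:
  y = 0: RHS = -10 is not a perfect cube.
  y = 1: RHS = 15 is not a perfect cube.
  y = -1: RHS = -35 is not a perfect cube.
  y = 2: RHS = 190 is not a perfect cube.
  y = -2: RHS = -210 is not a perfect cube.
  y = 3: RHS = 665 is not a perfect cube.
  y = -3: RHS = -685 is not a perfect cube.
Continuing the search up to |y| = 40 finds no solutions either.
No (x, y) in the scanned range satisfies the equation.

No integer solutions with |y| ≤ 40.


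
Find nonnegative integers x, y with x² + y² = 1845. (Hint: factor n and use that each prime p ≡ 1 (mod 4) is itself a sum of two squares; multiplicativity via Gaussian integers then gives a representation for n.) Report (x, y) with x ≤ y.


Step 1: Factor n = 1845 = 3^2 · 5 · 41.
Step 2: Check the mod-4 condition on each prime factor: 3 ≡ 3 (mod 4), exponent 2 (must be even); 5 ≡ 1 (mod 4), exponent 1; 41 ≡ 1 (mod 4), exponent 1.
All primes ≡ 3 (mod 4) appear to even exponent (or don't appear), so by the two-squares theorem n IS expressible as a sum of two squares.
Step 3: Build a representation. Group n = k² · m with k = 3 and m = 5 · 41 = 205 (a product of primes ≡ 1 (mod 4)); a representation of m scales to one of n via (k·x)² + (k·y)² = k²(x² + y²). Each prime p ≡ 1 (mod 4) is itself a sum of two squares; find a² by testing p − a² for a perfect square:
  5: 5 − 1² = 4 = 2² ⇒ 5 = 1² + 2².
  41: 41 − 1² = 40, 41 − 2² = 37, 41 − 3² = 32, 41 − 4² = 25 = 5² ⇒ 41 = 4² + 5².
  Combine using the Brahmagupta–Fibonacci identity (a² + b²)(c² + d²) = (ac − bd)² + (ad + bc)² = (ac + bd)² + (ad − bc)²:
  5 · 41 = 205: from (1² + 2²)(4² + 5²), take (1·4 − 2·5, 1·5 + 2·4) = (4 − 10, 5 + 8) = (-6, 13); dropping signs (only squares matter) gives (6, 13); check 6² + 13² = 36 + 169 = 205 ✓.
  Scale by k = 3: (3·6, 3·13) = (18, 39).
Step 4: Order so x ≤ y and verify: 18² + 39² = 324 + 1521 = 1845 = n. ✓

n = 1845 = 18² + 39² (one valid representation with x ≤ y).


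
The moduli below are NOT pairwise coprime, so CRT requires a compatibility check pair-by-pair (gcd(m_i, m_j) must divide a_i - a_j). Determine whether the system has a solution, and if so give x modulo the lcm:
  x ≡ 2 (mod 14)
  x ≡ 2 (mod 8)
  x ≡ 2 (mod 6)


Moduli 14, 8, 6 are not pairwise coprime, so CRT works modulo lcm(m_i) when all pairwise compatibility conditions hold.
Pairwise compatibility: gcd(m_i, m_j) must divide a_i - a_j for every pair.
Merge one congruence at a time:
  Start: x ≡ 2 (mod 14).
  Combine with x ≡ 2 (mod 8): gcd(14, 8) = 2; 2 - 2 = 0, which IS divisible by 2, so compatible.
    Write x = 2 + 14·t and substitute into x ≡ 2 (mod 8): 14·t ≡ 2 − 2 = 0 (mod 8).
    Divide the congruence (and modulus) by g = 2: 7·t ≡ 0 (mod 4).
    Reduce coefficients mod 4: 3·t ≡ 0 (mod 4).
    The inverse of 3 mod 4 is 3 (since 3·3 = 9 = 2·4 + 1), so t ≡ 3·0 = 0 ≡ 0 (mod 4).
    Then x = 2 + 14·0 = 2, valid modulo lcm(14, 8) = 56: x ≡ 2 (mod 56).
  Combine with x ≡ 2 (mod 6): gcd(56, 6) = 2; 2 - 2 = 0, which IS divisible by 2, so compatible.
    Write x = 2 + 56·t and substitute into x ≡ 2 (mod 6): 56·t ≡ 2 − 2 = 0 (mod 6).
    Divide the congruence (and modulus) by g = 2: 28·t ≡ 0 (mod 3).
    Reduce coefficients mod 3: 1·t ≡ 0 (mod 3).
    So t ≡ 0 (mod 3).
    Then x = 2 + 56·0 = 2, valid modulo lcm(56, 6) = 168: x ≡ 2 (mod 168).
Verify: 2 mod 14 = 2, 2 mod 8 = 2, 2 mod 6 = 2.

x ≡ 2 (mod 168).


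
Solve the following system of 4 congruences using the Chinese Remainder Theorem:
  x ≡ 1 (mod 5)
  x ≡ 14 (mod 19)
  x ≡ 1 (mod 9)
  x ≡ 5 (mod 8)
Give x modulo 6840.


Product of moduli M = 5 · 19 · 9 · 8 = 6840.
Merge one congruence at a time:
  Start: x ≡ 1 (mod 5).
  Combine with x ≡ 14 (mod 19); new modulus lcm = 95.
    Write x = 1 + 5·t and substitute into x ≡ 14 (mod 19): 5·t ≡ 14 − 1 = 13 (mod 19).
    The inverse of 5 mod 19 is 4 (since 5·4 = 20 = 1·19 + 1), so t ≡ 4·13 = 52 ≡ 14 (mod 19).
    Then x = 1 + 5·14 = 71, valid modulo lcm(5, 19) = 95: x ≡ 71 (mod 95).
  Combine with x ≡ 1 (mod 9); new modulus lcm = 855.
    Write x = 71 + 95·t and substitute into x ≡ 1 (mod 9): 95·t ≡ 1 − 71 = -70 (mod 9).
    Reduce coefficients mod 9: 5·t ≡ 2 (mod 9).
    The inverse of 5 mod 9 is 2 (since 5·2 = 10 = 1·9 + 1), so t ≡ 2·2 = 4 ≡ 4 (mod 9).
    Then x = 71 + 95·4 = 451, valid modulo lcm(95, 9) = 855: x ≡ 451 (mod 855).
  Combine with x ≡ 5 (mod 8); new modulus lcm = 6840.
    Write x = 451 + 855·t and substitute into x ≡ 5 (mod 8): 855·t ≡ 5 − 451 = -446 (mod 8).
    Reduce coefficients mod 8: 7·t ≡ 2 (mod 8).
    The inverse of 7 mod 8 is 7 (since 7·7 = 49 = 6·8 + 1), so t ≡ 7·2 = 14 ≡ 6 (mod 8).
    Then x = 451 + 855·6 = 5581, valid modulo lcm(855, 8) = 6840: x ≡ 5581 (mod 6840).
Verify against each original: 5581 mod 5 = 1, 5581 mod 19 = 14, 5581 mod 9 = 1, 5581 mod 8 = 5.

x ≡ 5581 (mod 6840).


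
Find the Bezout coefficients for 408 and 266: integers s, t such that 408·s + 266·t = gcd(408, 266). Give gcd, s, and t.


Euclidean algorithm on (408, 266) — divide until remainder is 0:
  408 = 1 · 266 + 142
  266 = 1 · 142 + 124
  142 = 1 · 124 + 18
  124 = 6 · 18 + 16
  18 = 1 · 16 + 2
  16 = 8 · 2 + 0
gcd(408, 266) = 2.
Track Bezout coefficients alongside the remainders: start with r₀ = 408 = a·1 + b·0 (s = 1, t = 0) and r₁ = 266 = a·0 + b·1 (s = 0, t = 1); each new remainder r_{k+1} = r_{k-1} − q_k·r_k inherits s_{k+1} = s_{k-1} − q_k·s_k, t_{k+1} = t_{k-1} − q_k·t_k, so r_k = a·s_k + b·t_k at every step:
  q = 1: r = 142, s = 1 − 1·0 = 1, t = 0 − 1·1 = -1  (check: 408·1 + 266·(-1) = 142)
  q = 1: r = 124, s = 0 − 1·1 = -1, t = 1 − 1·(-1) = 2  (check: 408·(-1) + 266·2 = 124)
  q = 1: r = 18, s = 1 − 1·(-1) = 2, t = -1 − 1·2 = -3  (check: 408·2 + 266·(-3) = 18)
  q = 6: r = 16, s = -1 − 6·2 = -13, t = 2 − 6·(-3) = 20  (check: 408·(-13) + 266·20 = 16)
  q = 1: r = 2, s = 2 − 1·(-13) = 15, t = -3 − 1·20 = -23  (check: 408·15 + 266·(-23) = 2)
The row with r = 2 (the gcd) gives the Bezout coefficients s = 15, t = -23.
Result: 408 · (15) + 266 · (-23) = 2.

gcd(408, 266) = 2; s = 15, t = -23 (check: 408·15 + 266·(-23) = 2).


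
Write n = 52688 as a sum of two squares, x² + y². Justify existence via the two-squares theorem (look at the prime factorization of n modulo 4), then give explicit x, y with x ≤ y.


Step 1: Factor n = 52688 = 2^4 · 37 · 89.
Step 2: Check the mod-4 condition on each prime factor: 2 = 2 (special); 37 ≡ 1 (mod 4), exponent 1; 89 ≡ 1 (mod 4), exponent 1.
All primes ≡ 3 (mod 4) appear to even exponent (or don't appear), so by the two-squares theorem n IS expressible as a sum of two squares.
Step 3: Build a representation. Group n = k² · m with k = 4 and m = 37 · 89 = 3293 (a product of primes ≡ 1 (mod 4)); a representation of m scales to one of n via (k·x)² + (k·y)² = k²(x² + y²). Each prime p ≡ 1 (mod 4) is itself a sum of two squares; find a² by testing p − a² for a perfect square:
  37: 37 − 1² = 36 = 6² ⇒ 37 = 1² + 6².
  89: 89 − 1² = 88, 89 − 2² = 85, 89 − 3² = 80, 89 − 4² = 73, 89 − 5² = 64 = 8² ⇒ 89 = 5² + 8².
  Combine using the Brahmagupta–Fibonacci identity (a² + b²)(c² + d²) = (ac − bd)² + (ad + bc)² = (ac + bd)² + (ad − bc)²:
  37 · 89 = 3293: from (1² + 6²)(5² + 8²), take (1·5 − 6·8, 1·8 + 6·5) = (5 − 48, 8 + 30) = (-43, 38); dropping signs (only squares matter) gives (43, 38); check 43² + 38² = 1849 + 1444 = 3293 ✓.
  Scale by k = 4: (4·43, 4·38) = (172, 152).
Step 4: Order so x ≤ y and verify: 152² + 172² = 23104 + 29584 = 52688 = n. ✓

n = 52688 = 152² + 172² (one valid representation with x ≤ y).


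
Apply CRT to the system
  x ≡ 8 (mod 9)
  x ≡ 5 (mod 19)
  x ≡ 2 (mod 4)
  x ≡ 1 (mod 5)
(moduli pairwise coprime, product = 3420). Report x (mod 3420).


Product of moduli M = 9 · 19 · 4 · 5 = 3420.
Merge one congruence at a time:
  Start: x ≡ 8 (mod 9).
  Combine with x ≡ 5 (mod 19); new modulus lcm = 171.
    Write x = 8 + 9·t and substitute into x ≡ 5 (mod 19): 9·t ≡ 5 − 8 = -3 (mod 19).
    Reduce coefficients mod 19: 9·t ≡ 16 (mod 19).
    The inverse of 9 mod 19 is 17 (since 9·17 = 153 = 8·19 + 1), so t ≡ 17·16 = 272 ≡ 6 (mod 19).
    Then x = 8 + 9·6 = 62, valid modulo lcm(9, 19) = 171: x ≡ 62 (mod 171).
  Combine with x ≡ 2 (mod 4); new modulus lcm = 684.
    Write x = 62 + 171·t and substitute into x ≡ 2 (mod 4): 171·t ≡ 2 − 62 = -60 (mod 4).
    Reduce coefficients mod 4: 3·t ≡ 0 (mod 4).
    The inverse of 3 mod 4 is 3 (since 3·3 = 9 = 2·4 + 1), so t ≡ 3·0 = 0 ≡ 0 (mod 4).
    Then x = 62 + 171·0 = 62, valid modulo lcm(171, 4) = 684: x ≡ 62 (mod 684).
  Combine with x ≡ 1 (mod 5); new modulus lcm = 3420.
    Write x = 62 + 684·t and substitute into x ≡ 1 (mod 5): 684·t ≡ 1 − 62 = -61 (mod 5).
    Reduce coefficients mod 5: 4·t ≡ 4 (mod 5).
    The inverse of 4 mod 5 is 4 (since 4·4 = 16 = 3·5 + 1), so t ≡ 4·4 = 16 ≡ 1 (mod 5).
    Then x = 62 + 684·1 = 746, valid modulo lcm(684, 5) = 3420: x ≡ 746 (mod 3420).
Verify against each original: 746 mod 9 = 8, 746 mod 19 = 5, 746 mod 4 = 2, 746 mod 5 = 1.

x ≡ 746 (mod 3420).


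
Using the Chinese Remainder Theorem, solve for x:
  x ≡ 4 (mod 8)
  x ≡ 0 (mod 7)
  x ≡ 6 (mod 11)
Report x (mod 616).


Moduli 8, 7, 11 are pairwise coprime; by CRT there is a unique solution modulo M = 8 · 7 · 11 = 616.
Solve pairwise, accumulating the modulus:
  Start with x ≡ 4 (mod 8).
  Combine with x ≡ 0 (mod 7): since gcd(8, 7) = 1, we get a unique residue mod 56.
    Write x = 4 + 8·t and substitute into x ≡ 0 (mod 7): 8·t ≡ 0 − 4 = -4 (mod 7).
    Reduce coefficients mod 7: 1·t ≡ 3 (mod 7).
    So t ≡ 3 (mod 7).
    Then x = 4 + 8·3 = 28, valid modulo lcm(8, 7) = 56: x ≡ 28 (mod 56).
  Combine with x ≡ 6 (mod 11): since gcd(56, 11) = 1, we get a unique residue mod 616.
    Write x = 28 + 56·t and substitute into x ≡ 6 (mod 11): 56·t ≡ 6 − 28 = -22 (mod 11).
    Reduce coefficients mod 11: 1·t ≡ 0 (mod 11).
    So t ≡ 0 (mod 11).
    Then x = 28 + 56·0 = 28, valid modulo lcm(56, 11) = 616: x ≡ 28 (mod 616).
Verify: 28 mod 8 = 4 ✓, 28 mod 7 = 0 ✓, 28 mod 11 = 6 ✓.

x ≡ 28 (mod 616).


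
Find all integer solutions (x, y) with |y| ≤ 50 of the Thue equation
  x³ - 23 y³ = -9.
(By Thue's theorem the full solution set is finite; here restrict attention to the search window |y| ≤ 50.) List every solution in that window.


The equation is x³ - 23y³ = -9. For fixed y, x³ = 23·y³ − 9, so a solution requires the RHS to be a perfect cube.
Strategy: iterate y from -50 to 50, compute RHS = 23·y³ − 9, and check whether it is a (positive or negative) perfect cube.
Check small values of y:
  y = 0: RHS = -9 is not a perfect cube.
  y = 1: RHS = 14 is not a perfect cube.
  y = -1: RHS = -32 is not a perfect cube.
  y = 2: RHS = 175 is not a perfect cube.
  y = -2: RHS = -193 is not a perfect cube.
  y = 3: RHS = 612 is not a perfect cube.
  y = -3: RHS = -630 is not a perfect cube.
Continuing the search up to |y| = 50 finds no solutions either.
No (x, y) in the scanned range satisfies the equation.

No integer solutions with |y| ≤ 50.


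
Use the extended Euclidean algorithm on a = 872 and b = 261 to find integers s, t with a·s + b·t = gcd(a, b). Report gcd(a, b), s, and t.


Euclidean algorithm on (872, 261) — divide until remainder is 0:
  872 = 3 · 261 + 89
  261 = 2 · 89 + 83
  89 = 1 · 83 + 6
  83 = 13 · 6 + 5
  6 = 1 · 5 + 1
  5 = 5 · 1 + 0
gcd(872, 261) = 1.
Track Bezout coefficients alongside the remainders: start with r₀ = 872 = a·1 + b·0 (s = 1, t = 0) and r₁ = 261 = a·0 + b·1 (s = 0, t = 1); each new remainder r_{k+1} = r_{k-1} − q_k·r_k inherits s_{k+1} = s_{k-1} − q_k·s_k, t_{k+1} = t_{k-1} − q_k·t_k, so r_k = a·s_k + b·t_k at every step:
  q = 3: r = 89, s = 1 − 3·0 = 1, t = 0 − 3·1 = -3  (check: 872·1 + 261·(-3) = 89)
  q = 2: r = 83, s = 0 − 2·1 = -2, t = 1 − 2·(-3) = 7  (check: 872·(-2) + 261·7 = 83)
  q = 1: r = 6, s = 1 − 1·(-2) = 3, t = -3 − 1·7 = -10  (check: 872·3 + 261·(-10) = 6)
  q = 13: r = 5, s = -2 − 13·3 = -41, t = 7 − 13·(-10) = 137  (check: 872·(-41) + 261·137 = 5)
  q = 1: r = 1, s = 3 − 1·(-41) = 44, t = -10 − 1·137 = -147  (check: 872·44 + 261·(-147) = 1)
The row with r = 1 (the gcd) gives the Bezout coefficients s = 44, t = -147.
Result: 872 · (44) + 261 · (-147) = 1.

gcd(872, 261) = 1; s = 44, t = -147 (check: 872·44 + 261·(-147) = 1).


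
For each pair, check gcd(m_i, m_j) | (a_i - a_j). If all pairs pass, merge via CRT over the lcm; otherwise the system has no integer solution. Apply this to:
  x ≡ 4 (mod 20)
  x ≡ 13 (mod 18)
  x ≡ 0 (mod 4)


Moduli 20, 18, 4 are not pairwise coprime, so CRT works modulo lcm(m_i) when all pairwise compatibility conditions hold.
Pairwise compatibility: gcd(m_i, m_j) must divide a_i - a_j for every pair.
Merge one congruence at a time:
  Start: x ≡ 4 (mod 20).
  Combine with x ≡ 13 (mod 18): gcd(20, 18) = 2, and 13 - 4 = 9 is NOT divisible by 2.
    ⇒ system is inconsistent (no integer solution).

No solution (the system is inconsistent).


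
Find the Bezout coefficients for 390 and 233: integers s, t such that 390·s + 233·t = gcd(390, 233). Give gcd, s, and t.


Euclidean algorithm on (390, 233) — divide until remainder is 0:
  390 = 1 · 233 + 157
  233 = 1 · 157 + 76
  157 = 2 · 76 + 5
  76 = 15 · 5 + 1
  5 = 5 · 1 + 0
gcd(390, 233) = 1.
Track Bezout coefficients alongside the remainders: start with r₀ = 390 = a·1 + b·0 (s = 1, t = 0) and r₁ = 233 = a·0 + b·1 (s = 0, t = 1); each new remainder r_{k+1} = r_{k-1} − q_k·r_k inherits s_{k+1} = s_{k-1} − q_k·s_k, t_{k+1} = t_{k-1} − q_k·t_k, so r_k = a·s_k + b·t_k at every step:
  q = 1: r = 157, s = 1 − 1·0 = 1, t = 0 − 1·1 = -1  (check: 390·1 + 233·(-1) = 157)
  q = 1: r = 76, s = 0 − 1·1 = -1, t = 1 − 1·(-1) = 2  (check: 390·(-1) + 233·2 = 76)
  q = 2: r = 5, s = 1 − 2·(-1) = 3, t = -1 − 2·2 = -5  (check: 390·3 + 233·(-5) = 5)
  q = 15: r = 1, s = -1 − 15·3 = -46, t = 2 − 15·(-5) = 77  (check: 390·(-46) + 233·77 = 1)
The row with r = 1 (the gcd) gives the Bezout coefficients s = -46, t = 77.
Result: 390 · (-46) + 233 · (77) = 1.

gcd(390, 233) = 1; s = -46, t = 77 (check: 390·(-46) + 233·77 = 1).


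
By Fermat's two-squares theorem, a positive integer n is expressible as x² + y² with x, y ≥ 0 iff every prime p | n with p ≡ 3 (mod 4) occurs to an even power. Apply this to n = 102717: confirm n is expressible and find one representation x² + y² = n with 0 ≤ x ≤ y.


Step 1: Factor n = 102717 = 3^2 · 101 · 113.
Step 2: Check the mod-4 condition on each prime factor: 3 ≡ 3 (mod 4), exponent 2 (must be even); 101 ≡ 1 (mod 4), exponent 1; 113 ≡ 1 (mod 4), exponent 1.
All primes ≡ 3 (mod 4) appear to even exponent (or don't appear), so by the two-squares theorem n IS expressible as a sum of two squares.
Step 3: Build a representation. Group n = k² · m with k = 3 and m = 101 · 113 = 11413 (a product of primes ≡ 1 (mod 4)); a representation of m scales to one of n via (k·x)² + (k·y)² = k²(x² + y²). Each prime p ≡ 1 (mod 4) is itself a sum of two squares; find a² by testing p − a² for a perfect square:
  101: 101 − 1² = 100 = 10² ⇒ 101 = 1² + 10².
  113: 113 − 1² = 112, 113 − 2² = 109, 113 − 3² = 104, 113 − 4² = 97, 113 − 5² = 88, 113 − 6² = 77, 113 − 7² = 64 = 8² ⇒ 113 = 7² + 8².
  Combine using the Brahmagupta–Fibonacci identity (a² + b²)(c² + d²) = (ac − bd)² + (ad + bc)² = (ac + bd)² + (ad − bc)²:
  101 · 113 = 11413: from (1² + 10²)(7² + 8²), take (1·7 − 10·8, 1·8 + 10·7) = (7 − 80, 8 + 70) = (-73, 78); dropping signs (only squares matter) gives (73, 78); check 73² + 78² = 5329 + 6084 = 11413 ✓.
  Scale by k = 3: (3·73, 3·78) = (219, 234).
Step 4: Order so x ≤ y and verify: 219² + 234² = 47961 + 54756 = 102717 = n. ✓

n = 102717 = 219² + 234² (one valid representation with x ≤ y).


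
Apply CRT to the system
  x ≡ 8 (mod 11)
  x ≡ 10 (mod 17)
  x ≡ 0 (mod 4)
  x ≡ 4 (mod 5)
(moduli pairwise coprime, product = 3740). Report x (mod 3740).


Product of moduli M = 11 · 17 · 4 · 5 = 3740.
Merge one congruence at a time:
  Start: x ≡ 8 (mod 11).
  Combine with x ≡ 10 (mod 17); new modulus lcm = 187.
    Write x = 8 + 11·t and substitute into x ≡ 10 (mod 17): 11·t ≡ 10 − 8 = 2 (mod 17).
    The inverse of 11 mod 17 is 14 (since 11·14 = 154 = 9·17 + 1), so t ≡ 14·2 = 28 ≡ 11 (mod 17).
    Then x = 8 + 11·11 = 129, valid modulo lcm(11, 17) = 187: x ≡ 129 (mod 187).
  Combine with x ≡ 0 (mod 4); new modulus lcm = 748.
    Write x = 129 + 187·t and substitute into x ≡ 0 (mod 4): 187·t ≡ 0 − 129 = -129 (mod 4).
    Reduce coefficients mod 4: 3·t ≡ 3 (mod 4).
    The inverse of 3 mod 4 is 3 (since 3·3 = 9 = 2·4 + 1), so t ≡ 3·3 = 9 ≡ 1 (mod 4).
    Then x = 129 + 187·1 = 316, valid modulo lcm(187, 4) = 748: x ≡ 316 (mod 748).
  Combine with x ≡ 4 (mod 5); new modulus lcm = 3740.
    Write x = 316 + 748·t and substitute into x ≡ 4 (mod 5): 748·t ≡ 4 − 316 = -312 (mod 5).
    Reduce coefficients mod 5: 3·t ≡ 3 (mod 5).
    The inverse of 3 mod 5 is 2 (since 3·2 = 6 = 1·5 + 1), so t ≡ 2·3 = 6 ≡ 1 (mod 5).
    Then x = 316 + 748·1 = 1064, valid modulo lcm(748, 5) = 3740: x ≡ 1064 (mod 3740).
Verify against each original: 1064 mod 11 = 8, 1064 mod 17 = 10, 1064 mod 4 = 0, 1064 mod 5 = 4.

x ≡ 1064 (mod 3740).


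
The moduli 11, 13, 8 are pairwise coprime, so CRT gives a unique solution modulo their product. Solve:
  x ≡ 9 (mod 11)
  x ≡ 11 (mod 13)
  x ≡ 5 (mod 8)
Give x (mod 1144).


Moduli 11, 13, 8 are pairwise coprime; by CRT there is a unique solution modulo M = 11 · 13 · 8 = 1144.
Solve pairwise, accumulating the modulus:
  Start with x ≡ 9 (mod 11).
  Combine with x ≡ 11 (mod 13): since gcd(11, 13) = 1, we get a unique residue mod 143.
    Write x = 9 + 11·t and substitute into x ≡ 11 (mod 13): 11·t ≡ 11 − 9 = 2 (mod 13).
    The inverse of 11 mod 13 is 6 (since 11·6 = 66 = 5·13 + 1), so t ≡ 6·2 = 12 ≡ 12 (mod 13).
    Then x = 9 + 11·12 = 141, valid modulo lcm(11, 13) = 143: x ≡ 141 (mod 143).
  Combine with x ≡ 5 (mod 8): since gcd(143, 8) = 1, we get a unique residue mod 1144.
    Write x = 141 + 143·t and substitute into x ≡ 5 (mod 8): 143·t ≡ 5 − 141 = -136 (mod 8).
    Reduce coefficients mod 8: 7·t ≡ 0 (mod 8).
    The inverse of 7 mod 8 is 7 (since 7·7 = 49 = 6·8 + 1), so t ≡ 7·0 = 0 ≡ 0 (mod 8).
    Then x = 141 + 143·0 = 141, valid modulo lcm(143, 8) = 1144: x ≡ 141 (mod 1144).
Verify: 141 mod 11 = 9 ✓, 141 mod 13 = 11 ✓, 141 mod 8 = 5 ✓.

x ≡ 141 (mod 1144).


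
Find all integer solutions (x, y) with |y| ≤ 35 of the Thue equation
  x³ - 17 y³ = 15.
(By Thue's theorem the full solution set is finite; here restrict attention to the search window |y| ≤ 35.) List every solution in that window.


The equation is x³ - 17y³ = 15. For fixed y, x³ = 17·y³ + 15, so a solution requires the RHS to be a perfect cube.
Strategy: iterate y from -35 to 35, compute RHS = 17·y³ + 15, and check whether it is a (positive or negative) perfect cube.
Check small values of y:
  y = 0: RHS = 15 is not a perfect cube.
  y = 1: RHS = 32 is not a perfect cube.
  y = -1: RHS = -2 is not a perfect cube.
  y = 2: RHS = 151 is not a perfect cube.
  y = -2: RHS = -121 is not a perfect cube.
  y = 3: RHS = 474 is not a perfect cube.
  y = -3: RHS = -444 is not a perfect cube.
Continuing the search up to |y| = 35 finds no solutions either.
No (x, y) in the scanned range satisfies the equation.

No integer solutions with |y| ≤ 35.


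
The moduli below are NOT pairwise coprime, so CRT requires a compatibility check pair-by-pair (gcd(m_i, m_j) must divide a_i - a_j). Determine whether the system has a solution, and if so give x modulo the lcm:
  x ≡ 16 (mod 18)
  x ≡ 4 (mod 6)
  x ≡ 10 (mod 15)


Moduli 18, 6, 15 are not pairwise coprime, so CRT works modulo lcm(m_i) when all pairwise compatibility conditions hold.
Pairwise compatibility: gcd(m_i, m_j) must divide a_i - a_j for every pair.
Merge one congruence at a time:
  Start: x ≡ 16 (mod 18).
  Combine with x ≡ 4 (mod 6): gcd(18, 6) = 6; 4 - 16 = -12, which IS divisible by 6, so compatible.
    Write x = 16 + 18·t and substitute into x ≡ 4 (mod 6): 18·t ≡ 4 − 16 = -12 (mod 6).
    Divide the congruence (and modulus) by g = 6: 3·t ≡ -2 (mod 1).
    Modulo 1 every t works; take t = 0.
    Then x = 16 + 18·0 = 16, valid modulo lcm(18, 6) = 18: x ≡ 16 (mod 18).
  Combine with x ≡ 10 (mod 15): gcd(18, 15) = 3; 10 - 16 = -6, which IS divisible by 3, so compatible.
    Write x = 16 + 18·t and substitute into x ≡ 10 (mod 15): 18·t ≡ 10 − 16 = -6 (mod 15).
    Divide the congruence (and modulus) by g = 3: 6·t ≡ -2 (mod 5).
    Reduce coefficients mod 5: 1·t ≡ 3 (mod 5).
    So t ≡ 3 (mod 5).
    Then x = 16 + 18·3 = 70, valid modulo lcm(18, 15) = 90: x ≡ 70 (mod 90).
Verify: 70 mod 18 = 16, 70 mod 6 = 4, 70 mod 15 = 10.

x ≡ 70 (mod 90).


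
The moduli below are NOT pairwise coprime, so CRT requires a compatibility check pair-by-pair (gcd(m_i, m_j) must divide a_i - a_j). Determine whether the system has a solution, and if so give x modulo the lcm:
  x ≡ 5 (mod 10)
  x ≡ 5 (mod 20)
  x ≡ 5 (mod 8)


Moduli 10, 20, 8 are not pairwise coprime, so CRT works modulo lcm(m_i) when all pairwise compatibility conditions hold.
Pairwise compatibility: gcd(m_i, m_j) must divide a_i - a_j for every pair.
Merge one congruence at a time:
  Start: x ≡ 5 (mod 10).
  Combine with x ≡ 5 (mod 20): gcd(10, 20) = 10; 5 - 5 = 0, which IS divisible by 10, so compatible.
    Write x = 5 + 10·t and substitute into x ≡ 5 (mod 20): 10·t ≡ 5 − 5 = 0 (mod 20).
    Divide the congruence (and modulus) by g = 10: 1·t ≡ 0 (mod 2).
    So t ≡ 0 (mod 2).
    Then x = 5 + 10·0 = 5, valid modulo lcm(10, 20) = 20: x ≡ 5 (mod 20).
  Combine with x ≡ 5 (mod 8): gcd(20, 8) = 4; 5 - 5 = 0, which IS divisible by 4, so compatible.
    Write x = 5 + 20·t and substitute into x ≡ 5 (mod 8): 20·t ≡ 5 − 5 = 0 (mod 8).
    Divide the congruence (and modulus) by g = 4: 5·t ≡ 0 (mod 2).
    Reduce coefficients mod 2: 1·t ≡ 0 (mod 2).
    So t ≡ 0 (mod 2).
    Then x = 5 + 20·0 = 5, valid modulo lcm(20, 8) = 40: x ≡ 5 (mod 40).
Verify: 5 mod 10 = 5, 5 mod 20 = 5, 5 mod 8 = 5.

x ≡ 5 (mod 40).


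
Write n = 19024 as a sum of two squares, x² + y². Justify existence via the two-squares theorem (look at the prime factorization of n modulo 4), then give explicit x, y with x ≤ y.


Step 1: Factor n = 19024 = 2^4 · 29 · 41.
Step 2: Check the mod-4 condition on each prime factor: 2 = 2 (special); 29 ≡ 1 (mod 4), exponent 1; 41 ≡ 1 (mod 4), exponent 1.
All primes ≡ 3 (mod 4) appear to even exponent (or don't appear), so by the two-squares theorem n IS expressible as a sum of two squares.
Step 3: Build a representation. Group n = k² · m with k = 4 and m = 29 · 41 = 1189 (a product of primes ≡ 1 (mod 4)); a representation of m scales to one of n via (k·x)² + (k·y)² = k²(x² + y²). Each prime p ≡ 1 (mod 4) is itself a sum of two squares; find a² by testing p − a² for a perfect square:
  29: 29 − 1² = 28, 29 − 2² = 25 = 5² ⇒ 29 = 2² + 5².
  41: 41 − 1² = 40, 41 − 2² = 37, 41 − 3² = 32, 41 − 4² = 25 = 5² ⇒ 41 = 4² + 5².
  Combine using the Brahmagupta–Fibonacci identity (a² + b²)(c² + d²) = (ac − bd)² + (ad + bc)² = (ac + bd)² + (ad − bc)²:
  29 · 41 = 1189: from (2² + 5²)(4² + 5²), take (2·4 − 5·5, 2·5 + 5·4) = (8 − 25, 10 + 20) = (-17, 30); dropping signs (only squares matter) gives (17, 30); check 17² + 30² = 289 + 900 = 1189 ✓.
  Scale by k = 4: (4·17, 4·30) = (68, 120).
Step 4: Order so x ≤ y and verify: 68² + 120² = 4624 + 14400 = 19024 = n. ✓

n = 19024 = 68² + 120² (one valid representation with x ≤ y).


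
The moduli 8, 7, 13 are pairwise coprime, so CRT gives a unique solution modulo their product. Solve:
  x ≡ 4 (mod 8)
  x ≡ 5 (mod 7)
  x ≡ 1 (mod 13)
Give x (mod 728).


Moduli 8, 7, 13 are pairwise coprime; by CRT there is a unique solution modulo M = 8 · 7 · 13 = 728.
Solve pairwise, accumulating the modulus:
  Start with x ≡ 4 (mod 8).
  Combine with x ≡ 5 (mod 7): since gcd(8, 7) = 1, we get a unique residue mod 56.
    Write x = 4 + 8·t and substitute into x ≡ 5 (mod 7): 8·t ≡ 5 − 4 = 1 (mod 7).
    Reduce coefficients mod 7: 1·t ≡ 1 (mod 7).
    So t ≡ 1 (mod 7).
    Then x = 4 + 8·1 = 12, valid modulo lcm(8, 7) = 56: x ≡ 12 (mod 56).
  Combine with x ≡ 1 (mod 13): since gcd(56, 13) = 1, we get a unique residue mod 728.
    Write x = 12 + 56·t and substitute into x ≡ 1 (mod 13): 56·t ≡ 1 − 12 = -11 (mod 13).
    Reduce coefficients mod 13: 4·t ≡ 2 (mod 13).
    The inverse of 4 mod 13 is 10 (since 4·10 = 40 = 3·13 + 1), so t ≡ 10·2 = 20 ≡ 7 (mod 13).
    Then x = 12 + 56·7 = 404, valid modulo lcm(56, 13) = 728: x ≡ 404 (mod 728).
Verify: 404 mod 8 = 4 ✓, 404 mod 7 = 5 ✓, 404 mod 13 = 1 ✓.

x ≡ 404 (mod 728).


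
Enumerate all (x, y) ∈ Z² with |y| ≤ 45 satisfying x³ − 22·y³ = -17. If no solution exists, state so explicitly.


The equation is x³ - 22y³ = -17. For fixed y, x³ = 22·y³ − 17, so a solution requires the RHS to be a perfect cube.
Strategy: iterate y from -45 to 45, compute RHS = 22·y³ − 17, and check whether it is a (positive or negative) perfect cube.
Check small values of y:
  y = 0: RHS = -17 is not a perfect cube.
  y = 1: RHS = 5 is not a perfect cube.
  y = -1: RHS = -39 is not a perfect cube.
  y = 2: RHS = 159 is not a perfect cube.
  y = -2: RHS = -193 is not a perfect cube.
  y = 3: RHS = 577 is not a perfect cube.
  y = -3: RHS = -611 is not a perfect cube.
Continuing the search up to |y| = 45 finds no solutions either.
No (x, y) in the scanned range satisfies the equation.

No integer solutions with |y| ≤ 45.


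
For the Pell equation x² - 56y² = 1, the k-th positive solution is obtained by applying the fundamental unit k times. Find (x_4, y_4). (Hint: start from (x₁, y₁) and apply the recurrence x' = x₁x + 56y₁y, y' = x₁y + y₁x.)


Step 1: Find the fundamental solution (x₁, y₁) of x² - 56y² = 1.
  Expand √56 as a continued fraction. a₀ = ⌊√56⌋ = 7; iterate m_{k+1} = d_k·a_k − m_k, d_{k+1} = (56 − m_{k+1}²)/d_k, a_{k+1} = ⌊(a₀ + m_{k+1})/d_{k+1}⌋ (starting m₀ = 0, d₀ = 1), with convergents p_k = a_k·p_{k-1} + p_{k-2}, q_k = a_k·q_{k-1} + q_{k-2} (p₋₁ = 1, q₋₁ = 0):
  k = 0: a₀ = 7; p₀/q₀ = 7/1; p₀² − 56·q₀² = 49 − 56 = -7.
  k = 1: m = 7, d = 7, a = ⌊(7 + 7)/7⌋ = 2; p/q = (2·7 + 1)/(2·1 + 0) = 15/2; p² − 56·q² = 225 − 224 = 1.
  The first convergent with p² − 56·q² = 1 gives the fundamental solution (x₁, y₁) = (15, 2).
Step 2: Apply the recurrence (x_{n+1}, y_{n+1}) = (x₁x_n + 56y₁y_n, x₁y_n + y₁x_n) repeatedly.
  From (x_1, y_1) = (15, 2): x_2 = 15·15 + 56·2·2 = 449; y_2 = 15·2 + 2·15 = 60.
  From (x_2, y_2) = (449, 60): x_3 = 15·449 + 56·2·60 = 13455; y_3 = 15·60 + 2·449 = 1798.
  From (x_3, y_3) = (13455, 1798): x_4 = 15·13455 + 56·2·1798 = 403201; y_4 = 15·1798 + 2·13455 = 53880.
Step 3: Verify x_4² - 56·y_4² = 162571046401 - 162571046400 = 1 (should be 1). ✓

(x_1, y_1) = (15, 2); (x_4, y_4) = (403201, 53880).


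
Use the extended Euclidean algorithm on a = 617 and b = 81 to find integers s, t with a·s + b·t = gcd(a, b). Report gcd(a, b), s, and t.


Euclidean algorithm on (617, 81) — divide until remainder is 0:
  617 = 7 · 81 + 50
  81 = 1 · 50 + 31
  50 = 1 · 31 + 19
  31 = 1 · 19 + 12
  19 = 1 · 12 + 7
  12 = 1 · 7 + 5
  7 = 1 · 5 + 2
  5 = 2 · 2 + 1
  2 = 2 · 1 + 0
gcd(617, 81) = 1.
Track Bezout coefficients alongside the remainders: start with r₀ = 617 = a·1 + b·0 (s = 1, t = 0) and r₁ = 81 = a·0 + b·1 (s = 0, t = 1); each new remainder r_{k+1} = r_{k-1} − q_k·r_k inherits s_{k+1} = s_{k-1} − q_k·s_k, t_{k+1} = t_{k-1} − q_k·t_k, so r_k = a·s_k + b·t_k at every step:
  q = 7: r = 50, s = 1 − 7·0 = 1, t = 0 − 7·1 = -7  (check: 617·1 + 81·(-7) = 50)
  q = 1: r = 31, s = 0 − 1·1 = -1, t = 1 − 1·(-7) = 8  (check: 617·(-1) + 81·8 = 31)
  q = 1: r = 19, s = 1 − 1·(-1) = 2, t = -7 − 1·8 = -15  (check: 617·2 + 81·(-15) = 19)
  q = 1: r = 12, s = -1 − 1·2 = -3, t = 8 − 1·(-15) = 23  (check: 617·(-3) + 81·23 = 12)
  q = 1: r = 7, s = 2 − 1·(-3) = 5, t = -15 − 1·23 = -38  (check: 617·5 + 81·(-38) = 7)
  q = 1: r = 5, s = -3 − 1·5 = -8, t = 23 − 1·(-38) = 61  (check: 617·(-8) + 81·61 = 5)
  q = 1: r = 2, s = 5 − 1·(-8) = 13, t = -38 − 1·61 = -99  (check: 617·13 + 81·(-99) = 2)
  q = 2: r = 1, s = -8 − 2·13 = -34, t = 61 − 2·(-99) = 259  (check: 617·(-34) + 81·259 = 1)
The row with r = 1 (the gcd) gives the Bezout coefficients s = -34, t = 259.
Result: 617 · (-34) + 81 · (259) = 1.

gcd(617, 81) = 1; s = -34, t = 259 (check: 617·(-34) + 81·259 = 1).


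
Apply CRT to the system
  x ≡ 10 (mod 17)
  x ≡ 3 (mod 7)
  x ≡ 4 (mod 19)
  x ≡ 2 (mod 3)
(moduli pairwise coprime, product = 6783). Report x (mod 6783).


Product of moduli M = 17 · 7 · 19 · 3 = 6783.
Merge one congruence at a time:
  Start: x ≡ 10 (mod 17).
  Combine with x ≡ 3 (mod 7); new modulus lcm = 119.
    Write x = 10 + 17·t and substitute into x ≡ 3 (mod 7): 17·t ≡ 3 − 10 = -7 (mod 7).
    Reduce coefficients mod 7: 3·t ≡ 0 (mod 7).
    The inverse of 3 mod 7 is 5 (since 3·5 = 15 = 2·7 + 1), so t ≡ 5·0 = 0 ≡ 0 (mod 7).
    Then x = 10 + 17·0 = 10, valid modulo lcm(17, 7) = 119: x ≡ 10 (mod 119).
  Combine with x ≡ 4 (mod 19); new modulus lcm = 2261.
    Write x = 10 + 119·t and substitute into x ≡ 4 (mod 19): 119·t ≡ 4 − 10 = -6 (mod 19).
    Reduce coefficients mod 19: 5·t ≡ 13 (mod 19).
    The inverse of 5 mod 19 is 4 (since 5·4 = 20 = 1·19 + 1), so t ≡ 4·13 = 52 ≡ 14 (mod 19).
    Then x = 10 + 119·14 = 1676, valid modulo lcm(119, 19) = 2261: x ≡ 1676 (mod 2261).
  Combine with x ≡ 2 (mod 3); new modulus lcm = 6783.
    Write x = 1676 + 2261·t and substitute into x ≡ 2 (mod 3): 2261·t ≡ 2 − 1676 = -1674 (mod 3).
    Reduce coefficients mod 3: 2·t ≡ 0 (mod 3).
    The inverse of 2 mod 3 is 2 (since 2·2 = 4 = 1·3 + 1), so t ≡ 2·0 = 0 ≡ 0 (mod 3).
    Then x = 1676 + 2261·0 = 1676, valid modulo lcm(2261, 3) = 6783: x ≡ 1676 (mod 6783).
Verify against each original: 1676 mod 17 = 10, 1676 mod 7 = 3, 1676 mod 19 = 4, 1676 mod 3 = 2.

x ≡ 1676 (mod 6783).


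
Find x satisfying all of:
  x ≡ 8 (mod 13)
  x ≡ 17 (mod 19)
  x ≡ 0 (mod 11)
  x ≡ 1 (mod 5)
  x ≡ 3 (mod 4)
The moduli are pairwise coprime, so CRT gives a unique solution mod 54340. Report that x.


Product of moduli M = 13 · 19 · 11 · 5 · 4 = 54340.
Merge one congruence at a time:
  Start: x ≡ 8 (mod 13).
  Combine with x ≡ 17 (mod 19); new modulus lcm = 247.
    Write x = 8 + 13·t and substitute into x ≡ 17 (mod 19): 13·t ≡ 17 − 8 = 9 (mod 19).
    The inverse of 13 mod 19 is 3 (since 13·3 = 39 = 2·19 + 1), so t ≡ 3·9 = 27 ≡ 8 (mod 19).
    Then x = 8 + 13·8 = 112, valid modulo lcm(13, 19) = 247: x ≡ 112 (mod 247).
  Combine with x ≡ 0 (mod 11); new modulus lcm = 2717.
    Write x = 112 + 247·t and substitute into x ≡ 0 (mod 11): 247·t ≡ 0 − 112 = -112 (mod 11).
    Reduce coefficients mod 11: 5·t ≡ 9 (mod 11).
    The inverse of 5 mod 11 is 9 (since 5·9 = 45 = 4·11 + 1), so t ≡ 9·9 = 81 ≡ 4 (mod 11).
    Then x = 112 + 247·4 = 1100, valid modulo lcm(247, 11) = 2717: x ≡ 1100 (mod 2717).
  Combine with x ≡ 1 (mod 5); new modulus lcm = 13585.
    Write x = 1100 + 2717·t and substitute into x ≡ 1 (mod 5): 2717·t ≡ 1 − 1100 = -1099 (mod 5).
    Reduce coefficients mod 5: 2·t ≡ 1 (mod 5).
    The inverse of 2 mod 5 is 3 (since 2·3 = 6 = 1·5 + 1), so t ≡ 3·1 = 3 ≡ 3 (mod 5).
    Then x = 1100 + 2717·3 = 9251, valid modulo lcm(2717, 5) = 13585: x ≡ 9251 (mod 13585).
  Combine with x ≡ 3 (mod 4); new modulus lcm = 54340.
    Write x = 9251 + 13585·t and substitute into x ≡ 3 (mod 4): 13585·t ≡ 3 − 9251 = -9248 (mod 4).
    Reduce coefficients mod 4: 1·t ≡ 0 (mod 4).
    So t ≡ 0 (mod 4).
    Then x = 9251 + 13585·0 = 9251, valid modulo lcm(13585, 4) = 54340: x ≡ 9251 (mod 54340).
Verify against each original: 9251 mod 13 = 8, 9251 mod 19 = 17, 9251 mod 11 = 0, 9251 mod 5 = 1, 9251 mod 4 = 3.

x ≡ 9251 (mod 54340).


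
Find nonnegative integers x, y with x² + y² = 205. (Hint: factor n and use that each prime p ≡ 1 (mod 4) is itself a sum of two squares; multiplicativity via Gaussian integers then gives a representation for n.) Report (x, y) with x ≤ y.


Step 1: Factor n = 205 = 5 · 41.
Step 2: Check the mod-4 condition on each prime factor: 5 ≡ 1 (mod 4), exponent 1; 41 ≡ 1 (mod 4), exponent 1.
All primes ≡ 3 (mod 4) appear to even exponent (or don't appear), so by the two-squares theorem n IS expressible as a sum of two squares.
Step 3: Build a representation. Here n = 5 · 41 is a product of primes ≡ 1 (mod 4). Each prime p ≡ 1 (mod 4) is itself a sum of two squares; find a² by testing p − a² for a perfect square:
  5: 5 − 1² = 4 = 2² ⇒ 5 = 1² + 2².
  41: 41 − 1² = 40, 41 − 2² = 37, 41 − 3² = 32, 41 − 4² = 25 = 5² ⇒ 41 = 4² + 5².
  Combine using the Brahmagupta–Fibonacci identity (a² + b²)(c² + d²) = (ac − bd)² + (ad + bc)² = (ac + bd)² + (ad − bc)²:
  5 · 41 = 205: from (1² + 2²)(4² + 5²), take (1·4 − 2·5, 1·5 + 2·4) = (4 − 10, 5 + 8) = (-6, 13); dropping signs (only squares matter) gives (6, 13); check 6² + 13² = 36 + 169 = 205 ✓.
Step 4: Order so x ≤ y and verify: 6² + 13² = 36 + 169 = 205 = n. ✓

n = 205 = 6² + 13² (one valid representation with x ≤ y).


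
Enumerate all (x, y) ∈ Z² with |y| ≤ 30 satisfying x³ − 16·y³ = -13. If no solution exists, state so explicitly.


The equation is x³ - 16y³ = -13. For fixed y, x³ = 16·y³ − 13, so a solution requires the RHS to be a perfect cube.
Strategy: iterate y from -30 to 30, compute RHS = 16·y³ − 13, and check whether it is a (positive or negative) perfect cube.
Check small values of y:
  y = 0: RHS = -13 is not a perfect cube.
  y = 1: RHS = 3 is not a perfect cube.
  y = -1: RHS = -29 is not a perfect cube.
  y = 2: RHS = 115 is not a perfect cube.
  y = -2: RHS = -141 is not a perfect cube.
  y = 3: RHS = 419 is not a perfect cube.
  y = -3: RHS = -445 is not a perfect cube.
Continuing the search up to |y| = 30 finds no solutions either.
No (x, y) in the scanned range satisfies the equation.

No integer solutions with |y| ≤ 30.


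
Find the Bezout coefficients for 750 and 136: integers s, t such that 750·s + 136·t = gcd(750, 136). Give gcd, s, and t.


Euclidean algorithm on (750, 136) — divide until remainder is 0:
  750 = 5 · 136 + 70
  136 = 1 · 70 + 66
  70 = 1 · 66 + 4
  66 = 16 · 4 + 2
  4 = 2 · 2 + 0
gcd(750, 136) = 2.
Track Bezout coefficients alongside the remainders: start with r₀ = 750 = a·1 + b·0 (s = 1, t = 0) and r₁ = 136 = a·0 + b·1 (s = 0, t = 1); each new remainder r_{k+1} = r_{k-1} − q_k·r_k inherits s_{k+1} = s_{k-1} − q_k·s_k, t_{k+1} = t_{k-1} − q_k·t_k, so r_k = a·s_k + b·t_k at every step:
  q = 5: r = 70, s = 1 − 5·0 = 1, t = 0 − 5·1 = -5  (check: 750·1 + 136·(-5) = 70)
  q = 1: r = 66, s = 0 − 1·1 = -1, t = 1 − 1·(-5) = 6  (check: 750·(-1) + 136·6 = 66)
  q = 1: r = 4, s = 1 − 1·(-1) = 2, t = -5 − 1·6 = -11  (check: 750·2 + 136·(-11) = 4)
  q = 16: r = 2, s = -1 − 16·2 = -33, t = 6 − 16·(-11) = 182  (check: 750·(-33) + 136·182 = 2)
The row with r = 2 (the gcd) gives the Bezout coefficients s = -33, t = 182.
Result: 750 · (-33) + 136 · (182) = 2.

gcd(750, 136) = 2; s = -33, t = 182 (check: 750·(-33) + 136·182 = 2).


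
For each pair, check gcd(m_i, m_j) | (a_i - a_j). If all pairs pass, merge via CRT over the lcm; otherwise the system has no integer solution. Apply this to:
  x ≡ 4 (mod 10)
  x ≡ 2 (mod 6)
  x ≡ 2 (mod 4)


Moduli 10, 6, 4 are not pairwise coprime, so CRT works modulo lcm(m_i) when all pairwise compatibility conditions hold.
Pairwise compatibility: gcd(m_i, m_j) must divide a_i - a_j for every pair.
Merge one congruence at a time:
  Start: x ≡ 4 (mod 10).
  Combine with x ≡ 2 (mod 6): gcd(10, 6) = 2; 2 - 4 = -2, which IS divisible by 2, so compatible.
    Write x = 4 + 10·t and substitute into x ≡ 2 (mod 6): 10·t ≡ 2 − 4 = -2 (mod 6).
    Divide the congruence (and modulus) by g = 2: 5·t ≡ -1 (mod 3).
    Reduce coefficients mod 3: 2·t ≡ 2 (mod 3).
    The inverse of 2 mod 3 is 2 (since 2·2 = 4 = 1·3 + 1), so t ≡ 2·2 = 4 ≡ 1 (mod 3).
    Then x = 4 + 10·1 = 14, valid modulo lcm(10, 6) = 30: x ≡ 14 (mod 30).
  Combine with x ≡ 2 (mod 4): gcd(30, 4) = 2; 2 - 14 = -12, which IS divisible by 2, so compatible.
    Write x = 14 + 30·t and substitute into x ≡ 2 (mod 4): 30·t ≡ 2 − 14 = -12 (mod 4).
    Divide the congruence (and modulus) by g = 2: 15·t ≡ -6 (mod 2).
    Reduce coefficients mod 2: 1·t ≡ 0 (mod 2).
    So t ≡ 0 (mod 2).
    Then x = 14 + 30·0 = 14, valid modulo lcm(30, 4) = 60: x ≡ 14 (mod 60).
Verify: 14 mod 10 = 4, 14 mod 6 = 2, 14 mod 4 = 2.

x ≡ 14 (mod 60).
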